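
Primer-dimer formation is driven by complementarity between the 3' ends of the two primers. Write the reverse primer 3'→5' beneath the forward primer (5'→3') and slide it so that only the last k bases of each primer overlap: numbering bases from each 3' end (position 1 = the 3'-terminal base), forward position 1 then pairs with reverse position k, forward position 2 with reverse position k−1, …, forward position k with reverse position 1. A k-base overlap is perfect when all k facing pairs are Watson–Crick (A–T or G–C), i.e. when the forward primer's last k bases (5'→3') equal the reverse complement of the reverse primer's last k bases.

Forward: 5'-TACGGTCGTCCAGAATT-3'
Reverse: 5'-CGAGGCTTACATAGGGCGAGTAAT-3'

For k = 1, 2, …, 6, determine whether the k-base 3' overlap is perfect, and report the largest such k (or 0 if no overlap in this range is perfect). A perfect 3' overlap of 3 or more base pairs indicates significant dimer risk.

Longest perfect overlap: 3 complementary base pairs; significant dimer risk (threshold 3).

Last 6 bases (5'→3') — forward …AGAATT, reverse …AGTAAT.
Reverse complement of the reverse primer's last 6 bases: ATTACT; its first k bases are the reverse complement of the reverse primer's last k bases, so a perfect k-base overlap needs the forward primer's last k bases to equal them.
Comparing (forward last k vs required): k=1: T vs A ✗; k=2: TT vs AT ✗; k=3: ATT vs ATT ✓; k=4: AATT vs ATTA ✗; k=5: GAATT vs ATTAC ✗; k=6: AGAATT vs ATTACT ✗.
Only k = 3 is perfect, so the longest perfect 3' overlap is 3.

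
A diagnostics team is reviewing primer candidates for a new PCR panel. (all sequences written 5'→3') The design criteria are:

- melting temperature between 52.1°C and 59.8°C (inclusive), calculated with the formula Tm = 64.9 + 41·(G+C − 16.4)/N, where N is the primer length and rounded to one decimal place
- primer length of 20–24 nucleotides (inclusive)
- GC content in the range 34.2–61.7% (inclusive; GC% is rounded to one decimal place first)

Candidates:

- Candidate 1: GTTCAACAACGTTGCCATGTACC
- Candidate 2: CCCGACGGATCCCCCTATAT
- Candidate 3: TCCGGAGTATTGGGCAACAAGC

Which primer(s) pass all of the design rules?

Candidate 1 (23 nt, A=6 T=6 G=4 C=7): Tm = 64.9 + 41·(11 − 16.4)/23 = 55.3°C ✓; length 23 ✓; GC 11/23 = 47.8% ✓ — passes.
Candidate 2 (20 nt, A=4 T=4 G=3 C=9): Tm = 64.9 + 41·(12 − 16.4)/20 = 55.9°C ✓; length 20 ✓; GC 12/20 = 60.0% ✓ — passes.
Candidate 3 (22 nt, A=6 T=4 G=7 C=5): Tm = 64.9 + 41·(12 − 16.4)/22 = 56.7°C ✓; length 22 ✓; GC 12/22 = 54.5% ✓ — passes.

Candidate 1, Candidate 2 and Candidate 3.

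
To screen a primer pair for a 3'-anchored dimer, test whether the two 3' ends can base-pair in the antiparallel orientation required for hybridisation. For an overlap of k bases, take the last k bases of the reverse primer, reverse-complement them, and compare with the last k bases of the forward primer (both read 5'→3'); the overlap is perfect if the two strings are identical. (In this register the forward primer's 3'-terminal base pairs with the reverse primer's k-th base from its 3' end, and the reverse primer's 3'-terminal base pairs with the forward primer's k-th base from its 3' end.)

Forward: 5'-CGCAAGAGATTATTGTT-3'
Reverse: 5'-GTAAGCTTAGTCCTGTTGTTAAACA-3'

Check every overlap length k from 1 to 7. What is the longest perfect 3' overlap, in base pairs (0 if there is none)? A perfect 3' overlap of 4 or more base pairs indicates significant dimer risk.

Last 7 bases (5'→3') — forward …TATTGTT, reverse …TTAAACA.
Reverse complement of the reverse primer's last 7 bases: TGTTTAA; its first k bases are the reverse complement of the reverse primer's last k bases, so a perfect k-base overlap needs the forward primer's last k bases to equal them.
Comparing (forward last k vs required): k=1: T vs T ✓; k=2: TT vs TG ✗; k=3: GTT vs TGT ✗; k=4: TGTT vs TGTT ✓; k=5: TTGTT vs TGTTT ✗; k=6: ATTGTT vs TGTTTA ✗; k=7: TATTGTT vs TGTTTAA ✗.
Perfect overlaps at k = 1, 4; the largest is 4.

Longest perfect overlap: 4 complementary base pairs; significant dimer risk (threshold 4).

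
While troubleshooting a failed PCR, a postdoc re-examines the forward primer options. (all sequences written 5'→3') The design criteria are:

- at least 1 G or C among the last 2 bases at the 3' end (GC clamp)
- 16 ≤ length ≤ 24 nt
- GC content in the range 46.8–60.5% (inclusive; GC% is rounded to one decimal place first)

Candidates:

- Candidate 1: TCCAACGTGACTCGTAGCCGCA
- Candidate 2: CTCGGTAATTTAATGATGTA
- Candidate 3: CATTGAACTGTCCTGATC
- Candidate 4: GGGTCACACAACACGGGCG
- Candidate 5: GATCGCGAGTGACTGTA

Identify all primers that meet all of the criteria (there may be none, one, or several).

Candidate 1 (22 nt, A=5 T=4 G=5 C=8): 3' end CA has 1 G/C ✓; length 22 ✓; GC 13/22 = 59.1% ✓ — passes.
Candidate 2 (20 nt, A=6 T=8 G=4 C=2): 3' end TA has 0 G/C, need ≥1 ✗; length 20 ✓; GC 6/20 = 30.0%, outside 46.8–60.5% ✗ — fails.
Candidate 3 (18 nt, A=4 T=6 G=3 C=5): 3' end TC has 1 G/C ✓; length 18 ✓; GC 8/18 = 44.4%, outside 46.8–60.5% ✗ — fails.
Candidate 4 (19 nt, A=5 T=1 G=7 C=6): 3' end CG has 2 G/C ✓; length 19 ✓; GC 13/19 = 68.4%, outside 46.8–60.5% ✗ — fails.
Candidate 5 (17 nt, A=4 T=4 G=6 C=3): 3' end TA has 0 G/C, need ≥1 ✗; length 17 ✓; GC 9/17 = 52.9% ✓ — fails.

Candidate 1 only.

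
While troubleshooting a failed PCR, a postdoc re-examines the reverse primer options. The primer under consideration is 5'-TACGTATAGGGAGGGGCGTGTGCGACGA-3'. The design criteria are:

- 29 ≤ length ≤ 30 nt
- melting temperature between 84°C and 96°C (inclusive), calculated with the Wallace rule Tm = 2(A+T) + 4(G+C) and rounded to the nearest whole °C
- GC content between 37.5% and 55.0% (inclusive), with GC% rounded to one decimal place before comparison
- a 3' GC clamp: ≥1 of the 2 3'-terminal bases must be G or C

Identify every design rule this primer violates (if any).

Base counts: A=6, T=5, G=13, C=4 (length 28).
length: length 28, outside 29–30 ✗
Tm: Tm = 2·11 + 4·17 = 90°C ✓
GC content: GC 17/28 = 60.7%, outside 37.5–55.0% ✗
GC clamp: 3' end GA has 1 G/C ✓

Fails: length, GC content.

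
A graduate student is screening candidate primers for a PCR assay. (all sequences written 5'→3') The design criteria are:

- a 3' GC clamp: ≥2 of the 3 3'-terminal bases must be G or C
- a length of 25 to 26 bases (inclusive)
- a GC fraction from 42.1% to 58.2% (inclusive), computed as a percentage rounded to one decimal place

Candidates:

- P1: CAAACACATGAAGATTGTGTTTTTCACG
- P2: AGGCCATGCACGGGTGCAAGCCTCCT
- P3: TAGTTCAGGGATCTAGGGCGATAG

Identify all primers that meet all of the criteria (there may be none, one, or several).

P1 (28 nt, A=9 T=9 G=5 C=5): 3' end ACG has 2 G/C ✓; length 28, outside 25–26 ✗; GC 10/28 = 35.7%, outside 42.1–58.2% ✗ — fails.
P2 (26 nt, A=5 T=4 G=8 C=9): 3' end CCT has 2 G/C ✓; length 26 ✓; GC 17/26 = 65.4%, outside 42.1–58.2% ✗ — fails.
P3 (24 nt, A=6 T=6 G=9 C=3): 3' end TAG has 1 G/C, need ≥2 ✗; length 24, outside 25–26 ✗; GC 12/24 = 50.0% ✓ — fails.

None of the candidates satisfy all criteria.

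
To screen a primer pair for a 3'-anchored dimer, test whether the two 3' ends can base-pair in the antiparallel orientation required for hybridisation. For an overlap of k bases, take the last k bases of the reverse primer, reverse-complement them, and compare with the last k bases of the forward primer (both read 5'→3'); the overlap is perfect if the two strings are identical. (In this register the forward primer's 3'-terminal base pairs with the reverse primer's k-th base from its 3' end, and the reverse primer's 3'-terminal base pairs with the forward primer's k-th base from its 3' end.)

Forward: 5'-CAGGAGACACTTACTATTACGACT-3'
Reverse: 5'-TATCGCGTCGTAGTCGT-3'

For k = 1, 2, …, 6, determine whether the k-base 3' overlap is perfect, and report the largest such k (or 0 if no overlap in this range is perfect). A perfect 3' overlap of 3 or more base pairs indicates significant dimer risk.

Longest perfect overlap: 6 complementary base pairs; significant dimer risk (threshold 3).

Last 6 bases (5'→3') — forward …ACGACT, reverse …AGTCGT.
Reverse complement of the reverse primer's last 6 bases: ACGACT; its first k bases are the reverse complement of the reverse primer's last k bases, so a perfect k-base overlap needs the forward primer's last k bases to equal them.
Comparing (forward last k vs required): k=1: T vs A ✗; k=2: CT vs AC ✗; k=3: ACT vs ACG ✗; k=4: GACT vs ACGA ✗; k=5: CGACT vs ACGAC ✗; k=6: ACGACT vs ACGACT ✓.
Only k = 6 is perfect, so the longest perfect 3' overlap is 6.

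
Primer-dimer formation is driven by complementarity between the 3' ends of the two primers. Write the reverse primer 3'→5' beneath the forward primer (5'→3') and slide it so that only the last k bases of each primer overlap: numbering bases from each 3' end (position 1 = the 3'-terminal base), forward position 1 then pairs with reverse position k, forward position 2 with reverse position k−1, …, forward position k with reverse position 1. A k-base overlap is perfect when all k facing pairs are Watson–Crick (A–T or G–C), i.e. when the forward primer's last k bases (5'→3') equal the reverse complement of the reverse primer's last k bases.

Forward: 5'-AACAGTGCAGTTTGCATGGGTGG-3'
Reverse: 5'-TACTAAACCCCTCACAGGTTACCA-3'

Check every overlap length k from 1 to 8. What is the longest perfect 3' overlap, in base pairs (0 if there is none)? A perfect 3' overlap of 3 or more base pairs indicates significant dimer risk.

Last 8 bases (5'→3') — forward …ATGGGTGG, reverse …GGTTACCA.
Reverse complement of the reverse primer's last 8 bases: TGGTAACC; its first k bases are the reverse complement of the reverse primer's last k bases, so a perfect k-base overlap needs the forward primer's last k bases to equal them.
Comparing (forward last k vs required): k=1: G vs T ✗; k=2: GG vs TG ✗; k=3: TGG vs TGG ✓; k=4: GTGG vs TGGT ✗; k=5: GGTGG vs TGGTA ✗; k=6: GGGTGG vs TGGTAA ✗; k=7: TGGGTGG vs TGGTAAC ✗; k=8: ATGGGTGG vs TGGTAACC ✗.
Only k = 3 is perfect, so the longest perfect 3' overlap is 3.

Longest perfect overlap: 3 complementary base pairs; significant dimer risk (threshold 3).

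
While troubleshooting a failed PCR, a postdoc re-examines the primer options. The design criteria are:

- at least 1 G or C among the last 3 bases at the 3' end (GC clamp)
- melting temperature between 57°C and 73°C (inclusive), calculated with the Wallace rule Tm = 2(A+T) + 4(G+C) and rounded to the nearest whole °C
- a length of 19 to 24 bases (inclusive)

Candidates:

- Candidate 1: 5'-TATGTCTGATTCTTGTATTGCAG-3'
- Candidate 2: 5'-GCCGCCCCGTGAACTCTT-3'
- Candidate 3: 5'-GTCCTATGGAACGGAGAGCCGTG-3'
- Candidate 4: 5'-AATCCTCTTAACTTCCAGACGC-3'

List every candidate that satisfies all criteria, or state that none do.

Candidate 1 and Candidate 4.

Candidate 1 (23 nt, A=4 T=11 G=5 C=3): 3' end CAG has 2 G/C ✓; Tm = 2·15 + 4·8 = 62°C ✓; length 23 ✓ — passes.
Candidate 2 (18 nt, A=2 T=4 G=4 C=8): 3' end CTT has 1 G/C ✓; Tm = 2·6 + 4·12 = 60°C ✓; length 18, outside 19–24 ✗ — fails.
Candidate 3 (23 nt, A=5 T=4 G=9 C=5): 3' end GTG has 2 G/C ✓; Tm = 2·9 + 4·14 = 74°C, outside 57–73°C ✗; length 23 ✓ — fails.
Candidate 4 (22 nt, A=6 T=6 G=2 C=8): 3' end CGC has 3 G/C ✓; Tm = 2·12 + 4·10 = 64°C ✓; length 22 ✓ — passes.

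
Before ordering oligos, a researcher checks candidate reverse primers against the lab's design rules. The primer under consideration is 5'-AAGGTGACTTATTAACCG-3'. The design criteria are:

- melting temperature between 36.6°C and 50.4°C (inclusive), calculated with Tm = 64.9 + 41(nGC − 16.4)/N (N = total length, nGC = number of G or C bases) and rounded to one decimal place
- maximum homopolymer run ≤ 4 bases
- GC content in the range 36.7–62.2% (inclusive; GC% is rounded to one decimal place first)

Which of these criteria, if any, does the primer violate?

Meets all criteria.

Base counts: A=6, T=5, G=4, C=3 (length 18).
Tm: Tm = 64.9 + 41·(7 − 16.4)/18 = 43.5°C ✓
homopolymer run: longest run = 2 ✓
GC content: GC 7/18 = 38.9% ✓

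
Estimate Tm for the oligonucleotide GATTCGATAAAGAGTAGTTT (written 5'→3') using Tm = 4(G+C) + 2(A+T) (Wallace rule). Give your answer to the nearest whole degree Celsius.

52°C

Base counts: A=7, T=7, G=5, C=1 (length 20).
Tm = 2·(7+7) + 4·(5+1) = 2·14 + 4·6 = 28 + 24 = 52°C.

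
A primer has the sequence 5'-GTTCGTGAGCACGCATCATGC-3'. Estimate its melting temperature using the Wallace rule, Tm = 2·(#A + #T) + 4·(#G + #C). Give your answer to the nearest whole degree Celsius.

66°C

Base counts: A=4, T=5, G=6, C=6 (length 21).
Tm = 2·(4+5) + 4·(6+6) = 2·9 + 4·12 = 18 + 48 = 66°C.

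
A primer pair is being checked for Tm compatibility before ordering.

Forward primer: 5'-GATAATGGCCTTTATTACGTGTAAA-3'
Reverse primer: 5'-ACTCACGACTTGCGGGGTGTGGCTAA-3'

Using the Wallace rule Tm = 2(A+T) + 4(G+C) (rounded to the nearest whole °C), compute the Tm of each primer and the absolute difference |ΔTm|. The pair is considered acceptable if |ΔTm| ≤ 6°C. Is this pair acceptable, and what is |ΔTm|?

|ΔTm| = 16°C; the pair is not acceptable.

Forward: A=8 T=9 G=5 C=3 → Tm = 2·17 + 4·8 = 66°C.
Reverse: A=5 T=6 G=9 C=6 → Tm = 2·11 + 4·15 = 82°C.
|ΔTm| = |66 − 82| = 16°C, > 6°C.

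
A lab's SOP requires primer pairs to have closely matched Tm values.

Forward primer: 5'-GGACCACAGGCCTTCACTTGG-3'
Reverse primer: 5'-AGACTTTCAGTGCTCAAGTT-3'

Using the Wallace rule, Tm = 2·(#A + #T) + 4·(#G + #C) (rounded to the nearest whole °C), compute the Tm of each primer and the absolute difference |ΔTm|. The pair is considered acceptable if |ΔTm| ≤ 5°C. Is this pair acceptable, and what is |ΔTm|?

|ΔTm| = 12°C; the pair is not acceptable.

Forward: A=4 T=4 G=6 C=7 → Tm = 2·8 + 4·13 = 68°C.
Reverse: A=5 T=7 G=4 C=4 → Tm = 2·12 + 4·8 = 56°C.
|ΔTm| = |68 − 56| = 12°C, > 5°C.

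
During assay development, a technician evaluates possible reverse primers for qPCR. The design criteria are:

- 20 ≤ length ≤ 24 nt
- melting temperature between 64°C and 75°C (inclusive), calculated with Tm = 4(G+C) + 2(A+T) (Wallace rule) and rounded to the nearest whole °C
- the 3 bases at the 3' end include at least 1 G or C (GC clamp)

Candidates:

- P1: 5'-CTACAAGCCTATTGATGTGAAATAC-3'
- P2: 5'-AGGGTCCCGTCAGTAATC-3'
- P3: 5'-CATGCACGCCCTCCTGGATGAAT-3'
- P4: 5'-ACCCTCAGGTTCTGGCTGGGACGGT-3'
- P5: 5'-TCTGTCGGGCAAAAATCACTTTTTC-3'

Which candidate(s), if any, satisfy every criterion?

None of the candidates satisfy all criteria.

P1 (25 nt, A=9 T=7 G=4 C=5): length 25, outside 20–24 ✗; Tm = 2·16 + 4·9 = 68°C ✓; 3' end TAC has 1 G/C ✓ — fails.
P2 (18 nt, A=4 T=4 G=5 C=5): length 18, outside 20–24 ✗; Tm = 2·8 + 4·10 = 56°C, outside 64–75°C ✗; 3' end ATC has 1 G/C ✓ — fails.
P3 (23 nt, A=5 T=5 G=5 C=8): length 23 ✓; Tm = 2·10 + 4·13 = 72°C ✓; 3' end AAT has 0 G/C, need ≥1 ✗ — fails.
P4 (25 nt, A=3 T=6 G=9 C=7): length 25, outside 20–24 ✗; Tm = 2·9 + 4·16 = 82°C, outside 64–75°C ✗; 3' end GGT has 2 G/C ✓ — fails.
P5 (25 nt, A=6 T=9 G=4 C=6): length 25, outside 20–24 ✗; Tm = 2·15 + 4·10 = 70°C ✓; 3' end TTC has 1 G/C ✓ — fails.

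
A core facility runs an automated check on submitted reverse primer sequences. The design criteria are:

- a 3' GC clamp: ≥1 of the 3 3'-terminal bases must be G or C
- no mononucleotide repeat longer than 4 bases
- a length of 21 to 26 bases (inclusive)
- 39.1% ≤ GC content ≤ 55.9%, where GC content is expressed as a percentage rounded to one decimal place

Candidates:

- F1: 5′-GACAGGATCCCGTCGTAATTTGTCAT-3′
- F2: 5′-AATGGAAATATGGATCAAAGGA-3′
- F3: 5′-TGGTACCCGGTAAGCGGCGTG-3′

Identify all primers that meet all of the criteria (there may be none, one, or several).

F1 (26 nt, A=6 T=8 G=6 C=6): 3' end CAT has 1 G/C ✓; longest run = 3 ✓; length 26 ✓; GC 12/26 = 46.2% ✓ — passes.
F2 (22 nt, A=11 T=4 G=6 C=1): 3' end GGA has 2 G/C ✓; longest run = 3 ✓; length 22 ✓; GC 7/22 = 31.8%, outside 39.1–55.9% ✗ — fails.
F3 (21 nt, A=3 T=4 G=9 C=5): 3' end GTG has 2 G/C ✓; longest run = 3 ✓; length 21 ✓; GC 14/21 = 66.7%, outside 39.1–55.9% ✗ — fails.

F1 only.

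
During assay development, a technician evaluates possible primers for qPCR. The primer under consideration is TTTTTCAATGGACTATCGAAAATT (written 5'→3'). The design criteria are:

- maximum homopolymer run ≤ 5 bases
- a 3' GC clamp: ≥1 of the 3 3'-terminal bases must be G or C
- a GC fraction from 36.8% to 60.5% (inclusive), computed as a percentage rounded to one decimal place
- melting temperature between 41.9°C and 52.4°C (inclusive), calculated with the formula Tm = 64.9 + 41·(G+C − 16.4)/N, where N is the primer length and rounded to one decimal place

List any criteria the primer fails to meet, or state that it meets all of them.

Base counts: A=8, T=10, G=3, C=3 (length 24).
homopolymer run: longest run = 5 ✓
GC clamp: 3' end ATT has 0 G/C, need ≥1 ✗
GC content: GC 6/24 = 25.0%, outside 36.8–60.5% ✗
Tm: Tm = 64.9 + 41·(6 − 16.4)/24 = 47.1°C ✓

Fails: GC clamp, GC content.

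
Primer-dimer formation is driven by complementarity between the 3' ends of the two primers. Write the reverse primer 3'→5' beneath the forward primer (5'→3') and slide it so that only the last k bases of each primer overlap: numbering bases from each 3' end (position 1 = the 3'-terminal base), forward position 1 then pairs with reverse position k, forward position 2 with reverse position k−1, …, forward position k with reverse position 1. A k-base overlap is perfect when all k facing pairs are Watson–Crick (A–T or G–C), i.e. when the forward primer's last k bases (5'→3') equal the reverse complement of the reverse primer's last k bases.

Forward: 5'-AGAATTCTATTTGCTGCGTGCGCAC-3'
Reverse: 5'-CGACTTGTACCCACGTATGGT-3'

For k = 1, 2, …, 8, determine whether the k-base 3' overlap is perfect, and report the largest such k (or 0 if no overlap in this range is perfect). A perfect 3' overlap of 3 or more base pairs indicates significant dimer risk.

Last 8 bases (5'→3') — forward …GTGCGCAC, reverse …CGTATGGT.
Reverse complement of the reverse primer's last 8 bases: ACCATACG; its first k bases are the reverse complement of the reverse primer's last k bases, so a perfect k-base overlap needs the forward primer's last k bases to equal them.
Comparing (forward last k vs required): k=1: C vs A ✗; k=2: AC vs AC ✓; k=3: CAC vs ACC ✗; k=4: GCAC vs ACCA ✗; k=5: CGCAC vs ACCAT ✗; k=6: GCGCAC vs ACCATA ✗; k=7: TGCGCAC vs ACCATAC ✗; k=8: GTGCGCAC vs ACCATACG ✗.
Only k = 2 is perfect, so the longest perfect 3' overlap is 2.

Longest perfect overlap: 2 complementary base pairs; below the dimer-risk threshold (threshold 3).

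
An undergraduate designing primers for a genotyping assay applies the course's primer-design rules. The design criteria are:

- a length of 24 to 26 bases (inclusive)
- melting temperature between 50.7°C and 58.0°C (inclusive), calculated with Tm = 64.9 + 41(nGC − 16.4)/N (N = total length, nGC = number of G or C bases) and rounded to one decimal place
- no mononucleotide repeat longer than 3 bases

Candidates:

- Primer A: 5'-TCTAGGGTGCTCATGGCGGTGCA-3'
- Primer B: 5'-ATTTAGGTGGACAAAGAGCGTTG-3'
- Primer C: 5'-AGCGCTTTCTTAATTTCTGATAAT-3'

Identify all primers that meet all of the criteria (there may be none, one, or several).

None of the candidates satisfy all criteria.

Primer A (23 nt, A=3 T=6 G=9 C=5): length 23, outside 24–26 ✗; Tm = 64.9 + 41·(14 − 16.4)/23 = 60.6°C, outside 50.7–58.0°C ✗; longest run = 3 ✓ — fails.
Primer B (23 nt, A=7 T=6 G=8 C=2): length 23, outside 24–26 ✗; Tm = 64.9 + 41·(10 − 16.4)/23 = 53.5°C ✓; longest run = 3 ✓ — fails.
Primer C (24 nt, A=6 T=11 G=3 C=4): length 24 ✓; Tm = 64.9 + 41·(7 − 16.4)/24 = 48.8°C, outside 50.7–58.0°C ✗; longest run = 3 ✓ — fails.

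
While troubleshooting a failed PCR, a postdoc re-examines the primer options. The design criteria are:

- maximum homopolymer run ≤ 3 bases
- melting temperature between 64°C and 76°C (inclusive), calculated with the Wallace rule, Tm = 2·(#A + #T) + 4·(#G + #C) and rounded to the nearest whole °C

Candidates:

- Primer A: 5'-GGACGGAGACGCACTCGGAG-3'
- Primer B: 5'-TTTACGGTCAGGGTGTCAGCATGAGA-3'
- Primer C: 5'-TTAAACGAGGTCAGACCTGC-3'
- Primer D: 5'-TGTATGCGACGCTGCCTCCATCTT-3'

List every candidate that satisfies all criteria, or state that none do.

Primer A (20 nt, A=5 T=1 G=9 C=5): longest run = 2 ✓; Tm = 2·6 + 4·14 = 68°C ✓ — passes.
Primer B (26 nt, A=6 T=7 G=9 C=4): longest run = 3 ✓; Tm = 2·13 + 4·13 = 78°C, outside 64–76°C ✗ — fails.
Primer C (20 nt, A=6 T=4 G=5 C=5): longest run = 3 ✓; Tm = 2·10 + 4·10 = 60°C, outside 64–76°C ✗ — fails.
Primer D (24 nt, A=3 T=8 G=5 C=8): longest run = 2 ✓; Tm = 2·11 + 4·13 = 74°C ✓ — passes.

Primer A and Primer D.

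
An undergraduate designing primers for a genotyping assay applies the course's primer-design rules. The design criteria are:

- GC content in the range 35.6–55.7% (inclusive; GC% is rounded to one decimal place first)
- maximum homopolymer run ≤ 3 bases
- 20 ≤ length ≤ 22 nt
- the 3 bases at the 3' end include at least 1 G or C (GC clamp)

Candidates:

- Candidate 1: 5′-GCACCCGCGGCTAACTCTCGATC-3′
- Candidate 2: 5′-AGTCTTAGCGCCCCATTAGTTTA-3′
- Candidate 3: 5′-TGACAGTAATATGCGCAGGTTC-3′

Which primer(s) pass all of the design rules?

Candidate 1 (23 nt, A=4 T=4 G=5 C=10): GC 15/23 = 65.2%, outside 35.6–55.7% ✗; longest run = 3 ✓; length 23, outside 20–22 ✗; 3' end ATC has 1 G/C ✓ — fails.
Candidate 2 (23 nt, A=5 T=8 G=4 C=6): GC 10/23 = 43.5% ✓; longest run = 4, exceeds 3 ✗; length 23, outside 20–22 ✗; 3' end TTA has 0 G/C, need ≥1 ✗ — fails.
Candidate 3 (22 nt, A=6 T=6 G=6 C=4): GC 10/22 = 45.5% ✓; longest run = 2 ✓; length 22 ✓; 3' end TTC has 1 G/C ✓ — passes.

Candidate 3 only.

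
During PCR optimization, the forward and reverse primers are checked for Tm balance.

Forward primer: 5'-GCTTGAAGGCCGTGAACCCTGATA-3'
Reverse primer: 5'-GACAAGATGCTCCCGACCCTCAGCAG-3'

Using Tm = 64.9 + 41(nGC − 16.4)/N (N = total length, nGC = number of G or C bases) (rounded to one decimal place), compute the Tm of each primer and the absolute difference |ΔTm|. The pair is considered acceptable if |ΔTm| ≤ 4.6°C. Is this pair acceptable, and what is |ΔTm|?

|ΔTm| = 5.2°C; the pair is not acceptable.

Forward: G+C = 13, N = 24 → Tm = 64.9 + 41·(13 − 16.4)/24 = 59.1°C.
Reverse: G+C = 16, N = 26 → Tm = 64.9 + 41·(16 − 16.4)/26 = 64.3°C.
|ΔTm| = |59.1 − 64.3| = 5.2°C, > 4.6°C.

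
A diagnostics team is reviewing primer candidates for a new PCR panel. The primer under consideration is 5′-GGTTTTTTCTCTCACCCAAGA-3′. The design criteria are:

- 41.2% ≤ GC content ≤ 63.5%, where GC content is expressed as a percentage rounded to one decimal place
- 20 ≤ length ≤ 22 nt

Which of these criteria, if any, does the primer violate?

Meets all criteria.

Base counts: A=4, T=8, G=3, C=6 (length 21).
GC content: GC 9/21 = 42.9% ✓
length: length 21 ✓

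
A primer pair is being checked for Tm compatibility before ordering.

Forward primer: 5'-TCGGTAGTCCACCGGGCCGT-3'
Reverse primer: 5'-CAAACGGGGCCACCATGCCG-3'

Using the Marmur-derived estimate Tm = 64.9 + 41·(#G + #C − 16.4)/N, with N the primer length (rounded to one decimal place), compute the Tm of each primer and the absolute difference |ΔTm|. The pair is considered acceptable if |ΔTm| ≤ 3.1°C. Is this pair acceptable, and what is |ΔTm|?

|ΔTm| = 0.0°C; the pair is acceptable.

Forward: G+C = 14, N = 20 → Tm = 64.9 + 41·(14 − 16.4)/20 = 60.0°C.
Reverse: G+C = 14, N = 20 → Tm = 64.9 + 41·(14 − 16.4)/20 = 60.0°C.
|ΔTm| = |60.0 − 60.0| = 0.0°C, ≤ 3.1°C.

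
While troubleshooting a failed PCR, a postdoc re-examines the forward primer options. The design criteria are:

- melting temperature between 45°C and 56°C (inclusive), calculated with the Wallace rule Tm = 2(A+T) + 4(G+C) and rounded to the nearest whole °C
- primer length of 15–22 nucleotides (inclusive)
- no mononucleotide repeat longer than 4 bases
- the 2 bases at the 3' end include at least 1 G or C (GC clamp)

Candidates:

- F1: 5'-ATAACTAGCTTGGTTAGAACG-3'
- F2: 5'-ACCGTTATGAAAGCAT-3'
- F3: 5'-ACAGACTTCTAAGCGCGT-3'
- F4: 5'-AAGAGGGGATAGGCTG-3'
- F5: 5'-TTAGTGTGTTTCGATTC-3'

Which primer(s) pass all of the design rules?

F1 (21 nt, A=7 T=6 G=5 C=3): Tm = 2·13 + 4·8 = 58°C, outside 45–56°C ✗; length 21 ✓; longest run = 2 ✓; 3' end CG has 2 G/C ✓ — fails.
F2 (16 nt, A=6 T=4 G=3 C=3): Tm = 2·10 + 4·6 = 44°C, outside 45–56°C ✗; length 16 ✓; longest run = 3 ✓; 3' end AT has 0 G/C, need ≥1 ✗ — fails.
F3 (18 nt, A=5 T=4 G=4 C=5): Tm = 2·9 + 4·9 = 54°C ✓; length 18 ✓; longest run = 2 ✓; 3' end GT has 1 G/C ✓ — passes.
F4 (16 nt, A=5 T=2 G=8 C=1): Tm = 2·7 + 4·9 = 50°C ✓; length 16 ✓; longest run = 4 ✓; 3' end TG has 1 G/C ✓ — passes.
F5 (17 nt, A=2 T=9 G=4 C=2): Tm = 2·11 + 4·6 = 46°C ✓; length 17 ✓; longest run = 3 ✓; 3' end TC has 1 G/C ✓ — passes.

F3, F4 and F5.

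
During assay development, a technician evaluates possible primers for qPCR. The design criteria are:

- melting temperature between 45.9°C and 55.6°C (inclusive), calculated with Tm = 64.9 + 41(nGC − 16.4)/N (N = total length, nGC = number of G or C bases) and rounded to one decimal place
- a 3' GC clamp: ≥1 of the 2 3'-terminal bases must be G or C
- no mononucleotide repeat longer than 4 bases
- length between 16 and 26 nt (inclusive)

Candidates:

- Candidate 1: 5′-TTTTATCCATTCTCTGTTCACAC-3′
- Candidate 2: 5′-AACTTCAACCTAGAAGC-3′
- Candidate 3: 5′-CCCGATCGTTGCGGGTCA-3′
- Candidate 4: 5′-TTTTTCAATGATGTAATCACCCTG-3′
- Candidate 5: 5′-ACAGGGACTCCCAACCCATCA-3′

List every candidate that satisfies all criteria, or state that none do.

Candidate 1 and Candidate 3.

Candidate 1 (23 nt, A=4 T=11 G=1 C=7): Tm = 64.9 + 41·(8 − 16.4)/23 = 49.9°C ✓; 3' end AC has 1 G/C ✓; longest run = 4 ✓; length 23 ✓ — passes.
Candidate 2 (17 nt, A=7 T=3 G=2 C=5): Tm = 64.9 + 41·(7 − 16.4)/17 = 42.2°C, outside 45.9–55.6°C ✗; 3' end GC has 2 G/C ✓; longest run = 2 ✓; length 17 ✓ — fails.
Candidate 3 (18 nt, A=2 T=4 G=6 C=6): Tm = 64.9 + 41·(12 − 16.4)/18 = 54.9°C ✓; 3' end CA has 1 G/C ✓; longest run = 3 ✓; length 18 ✓ — passes.
Candidate 4 (24 nt, A=6 T=10 G=3 C=5): Tm = 64.9 + 41·(8 − 16.4)/24 = 50.6°C ✓; 3' end TG has 1 G/C ✓; longest run = 5, exceeds 4 ✗; length 24 ✓ — fails.
Candidate 5 (21 nt, A=7 T=2 G=3 C=9): Tm = 64.9 + 41·(12 − 16.4)/21 = 56.3°C, outside 45.9–55.6°C ✗; 3' end CA has 1 G/C ✓; longest run = 3 ✓; length 21 ✓ — fails.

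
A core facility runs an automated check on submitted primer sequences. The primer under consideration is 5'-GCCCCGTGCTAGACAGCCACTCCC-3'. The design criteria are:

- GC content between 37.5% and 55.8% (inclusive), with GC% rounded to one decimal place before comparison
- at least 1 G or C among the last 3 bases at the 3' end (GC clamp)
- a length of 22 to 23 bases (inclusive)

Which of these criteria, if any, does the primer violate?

Fails: GC content, length.

Base counts: A=4, T=3, G=5, C=12 (length 24).
GC content: GC 17/24 = 70.8%, outside 37.5–55.8% ✗
GC clamp: 3' end CCC has 3 G/C ✓
length: length 24, outside 22–23 ✗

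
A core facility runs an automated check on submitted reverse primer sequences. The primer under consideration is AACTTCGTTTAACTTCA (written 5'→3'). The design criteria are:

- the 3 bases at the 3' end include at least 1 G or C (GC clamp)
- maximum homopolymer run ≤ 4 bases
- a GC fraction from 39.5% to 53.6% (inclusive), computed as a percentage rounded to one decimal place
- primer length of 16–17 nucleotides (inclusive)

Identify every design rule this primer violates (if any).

Base counts: A=5, T=7, G=1, C=4 (length 17).
GC clamp: 3' end TCA has 1 G/C ✓
homopolymer run: longest run = 3 ✓
GC content: GC 5/17 = 29.4%, outside 39.5–53.6% ✗
length: length 17 ✓

Fails: GC content.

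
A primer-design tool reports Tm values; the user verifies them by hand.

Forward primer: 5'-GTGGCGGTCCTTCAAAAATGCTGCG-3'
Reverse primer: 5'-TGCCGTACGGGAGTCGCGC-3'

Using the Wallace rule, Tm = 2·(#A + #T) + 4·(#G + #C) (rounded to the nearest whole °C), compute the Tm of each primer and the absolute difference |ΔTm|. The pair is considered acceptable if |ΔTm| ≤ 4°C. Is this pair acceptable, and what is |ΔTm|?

Forward: A=5 T=6 G=8 C=6 → Tm = 2·11 + 4·14 = 78°C.
Reverse: A=2 T=3 G=8 C=6 → Tm = 2·5 + 4·14 = 66°C.
|ΔTm| = |78 − 66| = 12°C, > 4°C.

|ΔTm| = 12°C; the pair is not acceptable.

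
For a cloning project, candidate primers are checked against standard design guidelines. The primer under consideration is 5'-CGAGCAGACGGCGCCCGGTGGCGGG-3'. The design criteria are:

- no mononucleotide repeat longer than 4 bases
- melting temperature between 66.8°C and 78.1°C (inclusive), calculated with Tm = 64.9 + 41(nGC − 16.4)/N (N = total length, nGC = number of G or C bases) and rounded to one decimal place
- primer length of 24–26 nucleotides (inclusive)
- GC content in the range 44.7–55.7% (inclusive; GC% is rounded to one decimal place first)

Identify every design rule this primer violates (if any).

Fails: GC content.

Base counts: A=3, T=1, G=13, C=8 (length 25).
homopolymer run: longest run = 3 ✓
Tm: Tm = 64.9 + 41·(21 − 16.4)/25 = 72.4°C ✓
length: length 25 ✓
GC content: GC 21/25 = 84.0%, outside 44.7–55.7% ✗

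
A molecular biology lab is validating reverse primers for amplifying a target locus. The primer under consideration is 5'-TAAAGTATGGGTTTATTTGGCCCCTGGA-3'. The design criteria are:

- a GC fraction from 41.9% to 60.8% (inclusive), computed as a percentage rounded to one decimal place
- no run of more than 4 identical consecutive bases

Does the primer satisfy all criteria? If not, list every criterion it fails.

Base counts: A=6, T=10, G=8, C=4 (length 28).
GC content: GC 12/28 = 42.9% ✓
homopolymer run: longest run = 4 ✓

Meets all criteria.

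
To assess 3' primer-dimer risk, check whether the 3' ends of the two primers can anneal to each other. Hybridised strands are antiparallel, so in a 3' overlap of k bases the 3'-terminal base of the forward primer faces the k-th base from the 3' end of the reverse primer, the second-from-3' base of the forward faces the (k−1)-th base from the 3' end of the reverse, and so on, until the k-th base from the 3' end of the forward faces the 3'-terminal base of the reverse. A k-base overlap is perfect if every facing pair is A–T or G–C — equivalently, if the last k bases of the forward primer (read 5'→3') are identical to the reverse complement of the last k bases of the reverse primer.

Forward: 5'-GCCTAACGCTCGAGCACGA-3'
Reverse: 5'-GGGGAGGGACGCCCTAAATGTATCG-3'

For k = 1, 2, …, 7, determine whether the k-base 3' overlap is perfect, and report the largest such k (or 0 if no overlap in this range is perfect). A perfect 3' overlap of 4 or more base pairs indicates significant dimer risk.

Last 7 bases (5'→3') — forward …AGCACGA, reverse …TGTATCG.
Reverse complement of the reverse primer's last 7 bases: CGATACA; its first k bases are the reverse complement of the reverse primer's last k bases, so a perfect k-base overlap needs the forward primer's last k bases to equal them.
Comparing (forward last k vs required): k=1: A vs C ✗; k=2: GA vs CG ✗; k=3: CGA vs CGA ✓; k=4: ACGA vs CGAT ✗; k=5: CACGA vs CGATA ✗; k=6: GCACGA vs CGATAC ✗; k=7: AGCACGA vs CGATACA ✗.
Only k = 3 is perfect, so the longest perfect 3' overlap is 3.

Longest perfect overlap: 3 complementary base pairs; below the dimer-risk threshold (threshold 4).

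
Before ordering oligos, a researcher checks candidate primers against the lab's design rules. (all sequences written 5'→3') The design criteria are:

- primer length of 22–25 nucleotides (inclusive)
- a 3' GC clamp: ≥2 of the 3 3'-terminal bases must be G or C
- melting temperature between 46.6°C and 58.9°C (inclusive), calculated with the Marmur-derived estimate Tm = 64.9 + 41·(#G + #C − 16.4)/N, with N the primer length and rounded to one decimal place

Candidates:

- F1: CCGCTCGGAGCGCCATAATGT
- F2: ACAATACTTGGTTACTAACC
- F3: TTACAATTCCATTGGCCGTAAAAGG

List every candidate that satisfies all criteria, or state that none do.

F3 only.

F1 (21 nt, A=4 T=4 G=6 C=7): length 21, outside 22–25 ✗; 3' end TGT has 1 G/C, need ≥2 ✗; Tm = 64.9 + 41·(13 − 16.4)/21 = 58.3°C ✓ — fails.
F2 (20 nt, A=7 T=6 G=2 C=5): length 20, outside 22–25 ✗; 3' end ACC has 2 G/C ✓; Tm = 64.9 + 41·(7 − 16.4)/20 = 45.6°C, outside 46.6–58.9°C ✗ — fails.
F3 (25 nt, A=8 T=7 G=5 C=5): length 25 ✓; 3' end AGG has 2 G/C ✓; Tm = 64.9 + 41·(10 − 16.4)/25 = 54.4°C ✓ — passes.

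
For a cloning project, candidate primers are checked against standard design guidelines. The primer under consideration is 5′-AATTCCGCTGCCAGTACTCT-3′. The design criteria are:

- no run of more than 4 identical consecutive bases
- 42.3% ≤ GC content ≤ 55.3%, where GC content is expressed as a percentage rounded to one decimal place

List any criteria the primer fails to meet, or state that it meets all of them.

Base counts: A=4, T=6, G=3, C=7 (length 20).
homopolymer run: longest run = 2 ✓
GC content: GC 10/20 = 50.0% ✓

Meets all criteria.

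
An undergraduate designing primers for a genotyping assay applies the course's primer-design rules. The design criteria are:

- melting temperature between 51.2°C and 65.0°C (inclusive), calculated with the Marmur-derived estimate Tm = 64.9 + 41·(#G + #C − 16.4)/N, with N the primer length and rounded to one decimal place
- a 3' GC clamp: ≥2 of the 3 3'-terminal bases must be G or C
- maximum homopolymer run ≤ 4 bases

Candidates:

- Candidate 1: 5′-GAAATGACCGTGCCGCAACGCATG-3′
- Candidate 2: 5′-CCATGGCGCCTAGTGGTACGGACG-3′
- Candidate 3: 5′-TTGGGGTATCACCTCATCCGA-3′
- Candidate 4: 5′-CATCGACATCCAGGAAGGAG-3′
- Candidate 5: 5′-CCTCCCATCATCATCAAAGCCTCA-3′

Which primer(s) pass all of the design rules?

Candidate 2, Candidate 3 and Candidate 4.

Candidate 1 (24 nt, A=7 T=3 G=7 C=7): Tm = 64.9 + 41·(14 − 16.4)/24 = 60.8°C ✓; 3' end ATG has 1 G/C, need ≥2 ✗; longest run = 3 ✓ — fails.
Candidate 2 (24 nt, A=4 T=4 G=9 C=7): Tm = 64.9 + 41·(16 − 16.4)/24 = 64.2°C ✓; 3' end ACG has 2 G/C ✓; longest run = 2 ✓ — passes.
Candidate 3 (21 nt, A=4 T=6 G=5 C=6): Tm = 64.9 + 41·(11 − 16.4)/21 = 54.4°C ✓; 3' end CGA has 2 G/C ✓; longest run = 4 ✓ — passes.
Candidate 4 (20 nt, A=7 T=2 G=6 C=5): Tm = 64.9 + 41·(11 − 16.4)/20 = 53.8°C ✓; 3' end GAG has 2 G/C ✓; longest run = 2 ✓ — passes.
Candidate 5 (24 nt, A=7 T=5 G=1 C=11): Tm = 64.9 + 41·(12 − 16.4)/24 = 57.4°C ✓; 3' end TCA has 1 G/C, need ≥2 ✗; longest run = 3 ✓ — fails.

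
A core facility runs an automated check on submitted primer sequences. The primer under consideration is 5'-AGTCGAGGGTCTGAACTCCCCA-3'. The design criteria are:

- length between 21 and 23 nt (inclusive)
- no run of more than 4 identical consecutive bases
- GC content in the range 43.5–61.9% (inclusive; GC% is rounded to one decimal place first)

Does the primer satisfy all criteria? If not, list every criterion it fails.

Meets all criteria.

Base counts: A=5, T=4, G=6, C=7 (length 22).
length: length 22 ✓
homopolymer run: longest run = 4 ✓
GC content: GC 13/22 = 59.1% ✓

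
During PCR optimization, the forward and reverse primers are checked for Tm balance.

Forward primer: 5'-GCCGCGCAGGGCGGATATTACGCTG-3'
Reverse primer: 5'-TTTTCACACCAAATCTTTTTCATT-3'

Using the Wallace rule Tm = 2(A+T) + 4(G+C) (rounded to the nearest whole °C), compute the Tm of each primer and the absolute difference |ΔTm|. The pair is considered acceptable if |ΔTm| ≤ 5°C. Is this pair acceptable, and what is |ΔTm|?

Forward: A=4 T=4 G=10 C=7 → Tm = 2·8 + 4·17 = 84°C.
Reverse: A=6 T=12 G=0 C=6 → Tm = 2·18 + 4·6 = 60°C.
|ΔTm| = |84 − 60| = 24°C, > 5°C.

|ΔTm| = 24°C; the pair is not acceptable.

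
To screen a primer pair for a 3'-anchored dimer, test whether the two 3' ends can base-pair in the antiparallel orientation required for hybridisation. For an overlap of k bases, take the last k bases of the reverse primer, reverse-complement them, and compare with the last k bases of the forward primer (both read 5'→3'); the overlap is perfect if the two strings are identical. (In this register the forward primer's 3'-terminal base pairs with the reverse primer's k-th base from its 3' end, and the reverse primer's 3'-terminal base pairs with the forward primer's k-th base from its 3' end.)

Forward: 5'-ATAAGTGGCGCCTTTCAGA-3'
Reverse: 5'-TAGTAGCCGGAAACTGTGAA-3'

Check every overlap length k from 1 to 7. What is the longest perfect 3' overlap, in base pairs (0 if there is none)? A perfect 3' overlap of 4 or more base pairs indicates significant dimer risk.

Longest perfect overlap: 0 complementary base pairs; below the dimer-risk threshold (threshold 4).

Last 7 bases (5'→3') — forward …TTTCAGA, reverse …CTGTGAA.
Reverse complement of the reverse primer's last 7 bases: TTCACAG; its first k bases are the reverse complement of the reverse primer's last k bases, so a perfect k-base overlap needs the forward primer's last k bases to equal them.
Comparing (forward last k vs required): k=1: A vs T ✗; k=2: GA vs TT ✗; k=3: AGA vs TTC ✗; k=4: CAGA vs TTCA ✗; k=5: TCAGA vs TTCAC ✗; k=6: TTCAGA vs TTCACA ✗; k=7: TTTCAGA vs TTCACAG ✗.
No overlap length from 1 to 7 is perfect, so the longest perfect 3' overlap is 0.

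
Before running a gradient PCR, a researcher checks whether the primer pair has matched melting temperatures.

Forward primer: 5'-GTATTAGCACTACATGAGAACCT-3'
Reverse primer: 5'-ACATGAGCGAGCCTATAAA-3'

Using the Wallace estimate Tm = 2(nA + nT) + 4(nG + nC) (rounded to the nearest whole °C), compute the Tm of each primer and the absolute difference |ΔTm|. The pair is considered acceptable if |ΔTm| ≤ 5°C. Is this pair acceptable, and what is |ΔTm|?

Forward: A=8 T=6 G=4 C=5 → Tm = 2·14 + 4·9 = 64°C.
Reverse: A=8 T=3 G=4 C=4 → Tm = 2·11 + 4·8 = 54°C.
|ΔTm| = |64 − 54| = 10°C, > 5°C.

|ΔTm| = 10°C; the pair is not acceptable.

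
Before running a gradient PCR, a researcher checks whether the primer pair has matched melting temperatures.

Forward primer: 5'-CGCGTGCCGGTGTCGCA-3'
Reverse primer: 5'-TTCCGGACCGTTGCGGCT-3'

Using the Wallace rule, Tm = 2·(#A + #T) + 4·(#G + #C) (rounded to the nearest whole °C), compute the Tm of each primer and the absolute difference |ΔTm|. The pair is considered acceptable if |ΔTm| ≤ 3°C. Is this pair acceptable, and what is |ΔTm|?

Forward: A=1 T=3 G=7 C=6 → Tm = 2·4 + 4·13 = 60°C.
Reverse: A=1 T=5 G=6 C=6 → Tm = 2·6 + 4·12 = 60°C.
|ΔTm| = |60 − 60| = 0°C, ≤ 3°C.

|ΔTm| = 0°C; the pair is acceptable.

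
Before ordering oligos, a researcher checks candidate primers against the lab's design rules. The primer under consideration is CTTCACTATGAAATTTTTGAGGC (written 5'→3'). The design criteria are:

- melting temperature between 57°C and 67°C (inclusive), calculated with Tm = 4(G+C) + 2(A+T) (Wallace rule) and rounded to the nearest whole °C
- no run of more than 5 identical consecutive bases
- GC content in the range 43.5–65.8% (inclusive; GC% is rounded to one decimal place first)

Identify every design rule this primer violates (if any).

Base counts: A=6, T=9, G=4, C=4 (length 23).
Tm: Tm = 2·15 + 4·8 = 62°C ✓
homopolymer run: longest run = 5 ✓
GC content: GC 8/23 = 34.8%, outside 43.5–65.8% ✗

Fails: GC content.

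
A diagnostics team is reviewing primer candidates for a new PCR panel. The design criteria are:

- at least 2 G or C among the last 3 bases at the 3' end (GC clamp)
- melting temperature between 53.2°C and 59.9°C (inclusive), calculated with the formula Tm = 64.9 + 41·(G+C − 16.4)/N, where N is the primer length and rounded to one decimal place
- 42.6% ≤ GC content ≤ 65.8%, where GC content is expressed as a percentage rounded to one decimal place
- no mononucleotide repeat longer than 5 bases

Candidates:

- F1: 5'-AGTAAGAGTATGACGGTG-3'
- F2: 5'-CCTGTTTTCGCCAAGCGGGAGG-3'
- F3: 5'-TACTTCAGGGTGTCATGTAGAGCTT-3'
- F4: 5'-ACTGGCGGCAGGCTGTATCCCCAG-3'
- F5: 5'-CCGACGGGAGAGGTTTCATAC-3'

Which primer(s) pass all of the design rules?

F1 (18 nt, A=6 T=4 G=7 C=1): 3' end GTG has 2 G/C ✓; Tm = 64.9 + 41·(8 − 16.4)/18 = 45.8°C, outside 53.2–59.9°C ✗; GC 8/18 = 44.4% ✓; longest run = 2 ✓ — fails.
F2 (22 nt, A=3 T=5 G=8 C=6): 3' end AGG has 2 G/C ✓; Tm = 64.9 + 41·(14 − 16.4)/22 = 60.4°C, outside 53.2–59.9°C ✗; GC 14/22 = 63.6% ✓; longest run = 4 ✓ — fails.
F3 (25 nt, A=5 T=9 G=7 C=4): 3' end CTT has 1 G/C, need ≥2 ✗; Tm = 64.9 + 41·(11 − 16.4)/25 = 56.0°C ✓; GC 11/25 = 44.0% ✓; longest run = 3 ✓ — fails.
F4 (24 nt, A=4 T=4 G=8 C=8): 3' end CAG has 2 G/C ✓; Tm = 64.9 + 41·(16 − 16.4)/24 = 64.2°C, outside 53.2–59.9°C ✗; GC 16/24 = 66.7%, outside 42.6–65.8% ✗; longest run = 4 ✓ — fails.
F5 (21 nt, A=5 T=4 G=7 C=5): 3' end TAC has 1 G/C, need ≥2 ✗; Tm = 64.9 + 41·(12 − 16.4)/21 = 56.3°C ✓; GC 12/21 = 57.1% ✓; longest run = 3 ✓ — fails.

None of the candidates satisfy all criteria.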